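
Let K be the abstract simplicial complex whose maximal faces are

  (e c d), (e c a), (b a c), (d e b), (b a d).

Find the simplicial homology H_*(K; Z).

Fix the vertex order a < b < c < d < e and write every simplex with vertices in increasing order. Then dim K = 2 and the simplices of K are:

  0-simplices (5): a, b, c, d, e
  1-simplices (10): ab, ac, ad, ae, bc, bd, be, cd, ce, de
  2-simplices (5): abc, abd, ace, bde, cde

giving chain groups C_0 ≅ Z^5, C_1 ≅ Z^10, C_2 ≅ Z^5.

The boundary map ∂_1: C_1 → C_0 maps an edge to its endpoints' difference, ∂[p,q] = q − p. For instance
  ∂bc = c − b.
The 5×10 boundary matrix has rank 4 and Smith normal form diag(1,1,1,1).

Boundary ∂_2: C_2 → C_1 sends each 2-simplex [p,q,r] to [q,r] − [p,r] + [p,q]. For instance
  ∂bde = de − be + bd,
  ∂cde = de − ce + cd.
This gives a 10×5 integer matrix of rank 5; reducing to Smith normal form yields diagonal entries (1,1,1,1,1).

Reading off H_k = ker ∂_k / im ∂_{k+1}:

  H_0: rank C_0 − rank ∂_1 = 5 − 4 = 1, and the invariant factors of ∂_1 are all 1, so H_0 = Z.
  H_1: rank ker ∂_1 − rank ∂_2 = (10 − 4) − 5 = 1, and the invariant factors of ∂_2 are all 1, so H_1 = Z.
  H_2: rank ker ∂_2 − rank ∂_3 = (5 − 5) − 0 = 0, and there is no ∂_3, so H_2 = 0.

As a check, the Euler characteristic is 5 − 10 + 5 = 0, which agrees with 1 − 1 + 0 = 0.

H_0 = Z,  H_1 = Z,  H_2 = 0.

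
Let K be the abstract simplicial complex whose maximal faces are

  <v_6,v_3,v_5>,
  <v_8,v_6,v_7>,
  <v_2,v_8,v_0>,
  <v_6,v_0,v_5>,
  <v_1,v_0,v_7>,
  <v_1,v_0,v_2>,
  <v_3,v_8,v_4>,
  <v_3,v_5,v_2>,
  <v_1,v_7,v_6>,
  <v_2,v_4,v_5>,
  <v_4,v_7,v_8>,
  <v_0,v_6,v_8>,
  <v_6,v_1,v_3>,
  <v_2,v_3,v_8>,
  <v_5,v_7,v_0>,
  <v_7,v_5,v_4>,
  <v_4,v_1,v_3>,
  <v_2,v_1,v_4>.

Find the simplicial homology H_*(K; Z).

H_0 = Z,  H_1 = Z ⊕ Z/2,  H_2 = 0.

Take the total order v_0 < v_1 < v_2 < v_3 < v_4 < v_5 < v_6 < v_7 < v_8 on the vertex set. Then K (dimension 2) consists of the simplices:

  0-simplices (9): [v_0], [v_1], [v_2], [v_3], [v_4], [v_5], [v_6], [v_7], [v_8]
  1-simplices (27): (27 of them)
  2-simplices (18): (18 of them)

giving chain groups C_0 ≅ Z^9, C_1 ≅ Z^27, C_2 ≅ Z^18.

Boundary ∂_1: C_1 → C_0 sends each edge [p,q] (with p < q) to q − p. For instance
  ∂[v_1,v_2] = [v_2] − [v_1].
As a 9×27 matrix over Z this has rank 8, with invariant factors (1,1,1,1,1,1,1,1).

∂_2: C_2 → C_1 maps a triangle to the signed sum of its edges. For instance
  ∂[v_1,v_3,v_4] = [v_3,v_4] − [v_1,v_4] + [v_1,v_3],
  ∂[v_3,v_5,v_6] = [v_5,v_6] − [v_3,v_6] + [v_3,v_5].
This gives a 27×18 integer matrix of rank 18; reducing to Smith normal form yields diagonal entries (1,1,1,1,1,1,1,1,1,1,1,1,1,1,1,1,1,2).

Computing H_k = (kernel of ∂_k) / (image of ∂_{k+1}):

  H_0: rank C_0 − rank ∂_1 = 9 − 8 = 1, and the invariant factors of ∂_1 are all 1, so H_0 = Z.
  H_1: rank ker ∂_1 − rank ∂_2 = (27 − 8) − 18 = 1, and ∂_2 has invariant factor 2 > 1, so H_1 = Z ⊕ Z/2.
  H_2: rank ker ∂_2 − rank ∂_3 = (18 − 18) − 0 = 0, and there is no ∂_3, so H_2 = 0.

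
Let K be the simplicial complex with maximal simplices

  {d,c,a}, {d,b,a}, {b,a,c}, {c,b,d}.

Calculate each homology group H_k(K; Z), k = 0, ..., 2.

Order the vertices as a < b < c < d. Listing each simplex with vertices in this order, K has dimension 2 with simplices:

  0-simplices (4): a, b, c, d
  1-simplices (6): ab, ac, ad, bc, bd, cd
  2-simplices (4): abc, abd, acd, bcd

Hence C_0 ≅ Z^4, C_1 ≅ Z^6, C_2 ≅ Z^4.

∂_1: C_1 → C_0 maps an edge to its endpoints' difference, ∂[p,q] = q − p.
The 4×6 boundary matrix has rank 3 and Smith normal form diag(1,1,1).

The boundary map ∂_2: C_2 → C_1 maps a triangle to the signed sum of its edges. For instance
  ∂acd = cd − ad + ac,
  ∂abc = bc − ac + ab.
This gives a 6×4 integer matrix of rank 3; reducing to Smith normal form yields diagonal entries (1,1,1).

Now H_k = ker ∂_k / im ∂_{k+1}, so:

  H_0: rank C_0 − rank ∂_1 = 4 − 3 = 1, and the invariant factors of ∂_1 are all 1, so H_0 = Z.
  H_1: rank ker ∂_1 − rank ∂_2 = (6 − 3) − 3 = 0, and the invariant factors of ∂_2 are all 1, so H_1 = 0.
  H_2: rank ker ∂_2 − rank ∂_3 = (4 − 3) − 0 = 1, and there is no ∂_3, so H_2 = Z.

(K is a triangulation of the 2-sphere S^2.)

H_0 = Z,  H_1 = 0,  H_2 = Z.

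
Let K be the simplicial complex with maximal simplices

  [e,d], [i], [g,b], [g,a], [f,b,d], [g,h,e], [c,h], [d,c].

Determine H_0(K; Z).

H_0 ≅ Z^2.

Take the total order a < b < c < d < e < f < g < h < i on the vertex set. Then K (dimension 2) consists of the simplices:

  0-simplices (9): a, b, c, d, e, f, g, h, i
  1-simplices (11): ag, bd, bf, bg, cd, ch, de, df, eg, eh, gh
  2-simplices (2): bdf, egh

giving chain groups C_0 ≅ Z^9, C_1 ≅ Z^11, C_2 ≅ Z^2.

The boundary map ∂_1: C_1 → C_0 is given by ∂[p,q] = [q] − [p].
The 9×11 boundary matrix has rank 7 and Smith normal form diag(1,1,1,1,1,1,1).

∂_2: C_2 → C_1 maps a triangle to the signed sum of its edges. For instance
  ∂egh = gh − eh + eg,
  ∂bdf = df − bf + bd.
As a 11×2 matrix over Z this has rank 2, with invariant factors (1,1).

From H_k ≅ ker(∂_k) / im(∂_{k+1}) we obtain:

  H_0: rank C_0 − rank ∂_1 = 9 − 7 = 2, and the invariant factors of ∂_1 are all 1, so H_0 ≅ Z^2.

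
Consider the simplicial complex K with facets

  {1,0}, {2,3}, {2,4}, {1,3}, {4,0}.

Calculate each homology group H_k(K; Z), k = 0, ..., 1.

H_0 ≅ Z,  H_1 ≅ Z.

Order the vertices as 0 < 1 < 2 < 3 < 4. Listing each simplex with vertices in this order, K has dimension 1 with simplices:

  0-simplices (5): [0], [1], [2], [3], [4]
  1-simplices (5): [0,1], [0,4], [1,3], [2,3], [2,4]

so the chain groups are C_0 ≅ Z^5, C_1 ≅ Z^5.

∂_1: C_1 → C_0 is given by ∂[p,q] = [q] − [p]. For instance
  ∂[1,3] = [3] − [1].
The 5×5 boundary matrix has rank 4 and Smith normal form diag(1,1,1,1).

From H_k ≅ ker(∂_k) / im(∂_{k+1}) we obtain:

  H_0: rank C_0 − rank ∂_1 = 5 − 4 = 1, and the invariant factors of ∂_1 are all 1, so H_0 = Z.
  H_1: rank ker ∂_1 − rank ∂_2 = (5 − 4) − 0 = 1, and there is no ∂_2, so H_1 = Z.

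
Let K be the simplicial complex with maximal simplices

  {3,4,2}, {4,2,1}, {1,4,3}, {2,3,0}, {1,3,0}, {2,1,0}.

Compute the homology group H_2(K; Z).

H_2 = Z.

We work with the vertex ordering 0 < 1 < 2 < 3 < 4. The simplices of K, each written with vertices in increasing order, are:

  0-simplices (5): [0], [1], [2], [3], [4]
  1-simplices (9): [0,1], [0,2], [0,3], [1,2], [1,3], [1,4], [2,3], [2,4], [3,4]
  2-simplices (6): [0,1,2], [0,1,3], [0,2,3], [1,2,4], [1,3,4], [2,3,4]

so the chain groups are C_0 ≅ Z^5, C_1 ≅ Z^9, C_2 ≅ Z^6.

∂_1: C_1 → C_0 is given by ∂[p,q] = [q] − [p]. For instance
  ∂[3,4] = [4] − [3].
The resulting 5×9 matrix has rank 4, and its Smith normal form has invariant factors (1,1,1,1).

The boundary map ∂_2: C_2 → C_1 acts by ∂[p,q,r] = [q,r] − [p,r] + [p,q]. For instance
  ∂[0,2,3] = [2,3] − [0,3] + [0,2],
  ∂[0,1,3] = [1,3] − [0,3] + [0,1].
The resulting 9×6 matrix has rank 5, and its Smith normal form has invariant factors (1,1,1,1,1).

Computing H_k = (kernel of ∂_k) / (image of ∂_{k+1}):

  H_2: rank ker ∂_2 − rank ∂_3 = (6 − 5) − 0 = 1, and there is no ∂_3, so H_2 ≅ Z.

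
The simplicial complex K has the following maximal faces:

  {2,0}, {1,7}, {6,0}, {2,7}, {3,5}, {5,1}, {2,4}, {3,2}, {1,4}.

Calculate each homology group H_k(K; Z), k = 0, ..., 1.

Fix the vertex order 0 < 1 < 2 < 3 < 4 < 5 < 6 < 7 and write every simplex with vertices in increasing order. Then dim K = 1 and the simplices of K are:

  0-simplices (8): [0], [1], [2], [3], [4], [5], [6], [7]
  1-simplices (9): [0,2], [0,6], [1,4], [1,5], [1,7], [2,3], [2,4], [2,7], [3,5]

giving chain groups C_0 ≅ Z^8, C_1 ≅ Z^9.

∂_1: C_1 → C_0 maps an edge to its endpoints' difference, ∂[p,q] = q − p. For instance
  ∂[0,2] = [2] − [0].
As a 8×9 matrix over Z this has rank 7, with invariant factors (1,1,1,1,1,1,1).

From H_k ≅ ker(∂_k) / im(∂_{k+1}) we obtain:

  H_0: rank C_0 − rank ∂_1 = 8 − 7 = 1, and the invariant factors of ∂_1 are all 1, so H_0 ≅ Z.
  H_1: rank ker ∂_1 − rank ∂_2 = (9 − 7) − 0 = 2, and there is no ∂_2, so H_1 ≅ Z^2.

H_0 = Z,  H_1 = Z^2.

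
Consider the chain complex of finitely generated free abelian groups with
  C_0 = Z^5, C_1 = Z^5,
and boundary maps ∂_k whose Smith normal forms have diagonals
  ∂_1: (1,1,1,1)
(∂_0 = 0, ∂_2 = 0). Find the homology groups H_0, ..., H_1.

H_0 = Z,  H_1 = Z.

H_0: b_0 = 5 − 0 − 4 = 1; torsion from ∂_1 factors > 1: none. So H_0 = Z.
H_1: b_1 = 5 − 4 − 0 = 1; torsion from ∂_2 factors > 1: none. So H_1 = Z.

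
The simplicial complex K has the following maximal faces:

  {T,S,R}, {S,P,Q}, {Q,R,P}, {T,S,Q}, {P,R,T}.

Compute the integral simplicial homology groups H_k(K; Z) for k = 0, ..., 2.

We work with the vertex ordering P < Q < R < S < T. The simplices of K, each written with vertices in increasing order, are:

  0-simplices (5): P, Q, R, S, T
  1-simplices (10): PQ, PR, PS, PT, QR, QS, QT, RS, RT, ST
  2-simplices (5): PQR, PQS, PRT, QST, RST

so the chain groups are C_0 ≅ Z^5, C_1 ≅ Z^10, C_2 ≅ Z^5.

The boundary map ∂_1: C_1 → C_0 maps an edge to its endpoints' difference, ∂[p,q] = q − p. For instance
  ∂QS = S − Q.
This gives a 5×10 integer matrix of rank 4; reducing to Smith normal form yields diagonal entries (1,1,1,1).

Boundary ∂_2: C_2 → C_1 maps a triangle to the signed sum of its edges. For instance
  ∂RST = ST − RT + RS,
  ∂PQR = QR − PR + PQ.
The resulting 10×5 matrix has rank 5, and its Smith normal form has invariant factors (1,1,1,1,1).

Reading off H_k = ker ∂_k / im ∂_{k+1}:

  H_0: rank C_0 − rank ∂_1 = 5 − 4 = 1, and the invariant factors of ∂_1 are all 1, so H_0 = Z.
  H_1: rank ker ∂_1 − rank ∂_2 = (10 − 4) − 5 = 1, and the invariant factors of ∂_2 are all 1, so H_1 = Z.
  H_2: rank ker ∂_2 − rank ∂_3 = (5 − 5) − 0 = 0, and there is no ∂_3, so H_2 = 0.

As a check, the Euler characteristic is 5 − 10 + 5 = 0, which agrees with 1 − 1 + 0 = 0.
(K is a triangulation of the Möbius band.)

H_0 = Z,  H_1 = Z,  H_2 = 0.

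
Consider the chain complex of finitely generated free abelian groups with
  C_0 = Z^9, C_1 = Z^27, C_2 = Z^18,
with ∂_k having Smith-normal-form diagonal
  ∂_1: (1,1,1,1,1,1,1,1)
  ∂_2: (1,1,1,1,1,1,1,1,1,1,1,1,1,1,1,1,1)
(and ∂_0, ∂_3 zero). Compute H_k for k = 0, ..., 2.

H_0: b_0 = 9 − 0 − 8 = 1; torsion from ∂_1 factors > 1: none. So H_0 ≅ Z.
H_1: b_1 = 27 − 8 − 17 = 2; torsion from ∂_2 factors > 1: none. So H_1 ≅ Z^2.
H_2: b_2 = 18 − 17 − 0 = 1; torsion from ∂_3 factors > 1: none. So H_2 ≅ Z.

H_0 ≅ Z,  H_1 ≅ Z^2,  H_2 ≅ Z.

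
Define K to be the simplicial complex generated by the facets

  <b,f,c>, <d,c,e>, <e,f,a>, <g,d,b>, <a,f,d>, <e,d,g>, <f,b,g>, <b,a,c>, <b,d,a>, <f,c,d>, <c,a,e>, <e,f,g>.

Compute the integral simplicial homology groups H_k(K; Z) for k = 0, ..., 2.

H_0 = Z,  H_1 = Z/2,  H_2 = 0.

Take the total order a < b < c < d < e < f < g on the vertex set. Then K (dimension 2) consists of the simplices:

  0-simplices (7): a, b, c, d, e, f, g
  1-simplices (18): ab, ac, ad, ae, af, bc, bd, bf, bg, cd, ce, cf, de, df, dg, ef, eg, fg
  2-simplices (12): abc, abd, ace, adf, aef, bcf, bdg, bfg, cde, cdf, deg, efg

Hence C_0 ≅ Z^7, C_1 ≅ Z^18, C_2 ≅ Z^12.

∂_1: C_1 → C_0 sends each edge [p,q] (with p < q) to q − p. For instance
  ∂ac = c − a.
This gives a 7×18 integer matrix of rank 6; reducing to Smith normal form yields diagonal entries (1,1,1,1,1,1).

The boundary map ∂_2: C_2 → C_1 acts by ∂[p,q,r] = [q,r] − [p,r] + [p,q]. For instance
  ∂abd = bd − ad + ab,
  ∂bdg = dg − bg + bd.
The 18×12 boundary matrix has rank 12 and Smith normal form diag(1,1,1,1,1,1,1,1,1,1,1,2).

Now H_k = ker ∂_k / im ∂_{k+1}, so:

  H_0: rank C_0 − rank ∂_1 = 7 − 6 = 1, and the invariant factors of ∂_1 are all 1, so H_0 ≅ Z.
  H_1: rank ker ∂_1 − rank ∂_2 = (18 − 6) − 12 = 0, and ∂_2 has invariant factor 2 > 1, so H_1 ≅ Z/2.
  H_2: rank ker ∂_2 − rank ∂_3 = (12 − 12) − 0 = 0, and there is no ∂_3, so H_2 ≅ 0.

As a check, the Euler characteristic is 7 − 18 + 12 = 1, which agrees with 1 − 0 + 0 = 1.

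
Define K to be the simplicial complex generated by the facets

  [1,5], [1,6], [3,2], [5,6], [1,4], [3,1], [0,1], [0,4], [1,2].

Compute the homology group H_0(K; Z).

H_0 ≅ Z.

We work with the vertex ordering 0 < 1 < 2 < 3 < 4 < 5 < 6. The simplices of K, each written with vertices in increasing order, are:

  0-simplices (7): [0], [1], [2], [3], [4], [5], [6]
  1-simplices (9): [0,1], [0,4], [1,2], [1,3], [1,4], [1,5], [1,6], [2,3], [5,6]

Hence C_0 ≅ Z^7, C_1 ≅ Z^9.

The boundary map ∂_1: C_1 → C_0 sends each edge [p,q] (with p < q) to q − p. For instance
  ∂[2,3] = [3] − [2].
This gives a 7×9 integer matrix of rank 6; reducing to Smith normal form yields diagonal entries (1,1,1,1,1,1).

Computing H_k = (kernel of ∂_k) / (image of ∂_{k+1}):

  H_0: rank C_0 − rank ∂_1 = 7 − 6 = 1, and the invariant factors of ∂_1 are all 1, so H_0 = Z.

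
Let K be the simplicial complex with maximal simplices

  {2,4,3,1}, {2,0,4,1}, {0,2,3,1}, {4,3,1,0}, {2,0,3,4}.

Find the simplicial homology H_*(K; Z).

We work with the vertex ordering 0 < 1 < 2 < 3 < 4. The simplices of K, each written with vertices in increasing order, are:

  0-simplices (5): [0], [1], [2], [3], [4]
  1-simplices (10): [0,1], [0,2], [0,3], [0,4], [1,2], [1,3], [1,4], [2,3], [2,4], [3,4]
  2-simplices (10): [0,1,2], [0,1,3], [0,1,4], [0,2,3], [0,2,4], [0,3,4], [1,2,3], [1,2,4], [1,3,4], [2,3,4]
  3-simplices (5): [0,1,2,3], [0,1,2,4], [0,1,3,4], [0,2,3,4], [1,2,3,4]

so the chain groups are C_0 ≅ Z^5, C_1 ≅ Z^10, C_2 ≅ Z^10, C_3 ≅ Z^5.

Boundary ∂_1: C_1 → C_0 maps an edge to its endpoints' difference, ∂[p,q] = q − p. For instance
  ∂[0,3] = [3] − [0].
This gives a 5×10 integer matrix of rank 4; reducing to Smith normal form yields diagonal entries (1,1,1,1).

The boundary map ∂_2: C_2 → C_1 acts by ∂[p,q,r] = [q,r] − [p,r] + [p,q]. For instance
  ∂[0,1,2] = [1,2] − [0,2] + [0,1],
  ∂[1,3,4] = [3,4] − [1,4] + [1,3].
As a 10×10 matrix over Z this has rank 6, with invariant factors (1,1,1,1,1,1).

Boundary ∂_3: C_3 → C_2 sends each 3-simplex σ to the alternating sum Σ_i (−1)^i (σ with its i-th vertex removed). For instance
  ∂[0,1,2,4] = [1,2,4] − [0,2,4] + [0,1,4] − [0,1,2],
  ∂[0,1,2,3] = [1,2,3] − [0,2,3] + [0,1,3] − [0,1,2].
As a 10×5 matrix over Z this has rank 4, with invariant factors (1,1,1,1).

Reading off H_k = ker ∂_k / im ∂_{k+1}:

  H_0: rank C_0 − rank ∂_1 = 5 − 4 = 1, and the invariant factors of ∂_1 are all 1, so H_0 ≅ Z.
  H_1: rank ker ∂_1 − rank ∂_2 = (10 − 4) − 6 = 0, and the invariant factors of ∂_2 are all 1, so H_1 ≅ 0.
  H_2: rank ker ∂_2 − rank ∂_3 = (10 − 6) − 4 = 0, and the invariant factors of ∂_3 are all 1, so H_2 ≅ 0.
  H_3: rank ker ∂_3 − rank ∂_4 = (5 − 4) − 0 = 1, and there is no ∂_4, so H_3 ≅ Z.

(K is a triangulation of the 3-sphere S^3.)

H_0 ≅ Z,  H_1 = 0,  H_2 = 0,  H_3 ≅ Z.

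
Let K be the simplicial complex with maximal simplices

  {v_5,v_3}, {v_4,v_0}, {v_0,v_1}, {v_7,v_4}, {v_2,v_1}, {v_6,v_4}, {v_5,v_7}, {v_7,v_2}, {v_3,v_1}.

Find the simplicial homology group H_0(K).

H_0 = Z.

Take the total order v_0 < v_1 < v_2 < v_3 < v_4 < v_5 < v_6 < v_7 on the vertex set. Then K (dimension 1) consists of the simplices:

  0-simplices (8): [v_0], [v_1], [v_2], [v_3], [v_4], [v_5], [v_6], [v_7]
  1-simplices (9): [v_0,v_1], [v_0,v_4], [v_1,v_2], [v_1,v_3], [v_2,v_7], [v_3,v_5], [v_4,v_6], [v_4,v_7], [v_5,v_7]

giving chain groups C_0 ≅ Z^8, C_1 ≅ Z^9.

Boundary ∂_1: C_1 → C_0 maps an edge to its endpoints' difference, ∂[p,q] = q − p.
The resulting 8×9 matrix has rank 7, and its Smith normal form has invariant factors (1,1,1,1,1,1,1).

From H_k ≅ ker(∂_k) / im(∂_{k+1}) we obtain:

  H_0: rank C_0 − rank ∂_1 = 8 − 7 = 1, and the invariant factors of ∂_1 are all 1, so H_0 ≅ Z.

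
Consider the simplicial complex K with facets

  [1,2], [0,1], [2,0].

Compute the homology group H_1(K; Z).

H_1 = Z.

We work with the vertex ordering 0 < 1 < 2. The simplices of K, each written with vertices in increasing order, are:

  0-simplices (3): [0], [1], [2]
  1-simplices (3): [0,1], [0,2], [1,2]

so the chain groups are C_0 ≅ Z^3, C_1 ≅ Z^3.

Boundary ∂_1: C_1 → C_0 maps an edge to its endpoints' difference, ∂[p,q] = q − p.
This gives a 3×3 integer matrix of rank 2; reducing to Smith normal form yields diagonal entries (1,1).

Now H_k = ker ∂_k / im ∂_{k+1}, so:

  H_1: rank ker ∂_1 − rank ∂_2 = (3 − 2) − 0 = 1, and there is no ∂_2, so H_1 ≅ Z.

(K is a triangulation of the circle S^1.)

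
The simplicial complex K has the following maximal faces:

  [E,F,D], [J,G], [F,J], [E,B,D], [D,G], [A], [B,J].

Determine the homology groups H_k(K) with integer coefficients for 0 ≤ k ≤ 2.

H_0 = Z^2,  H_1 = Z^2,  H_2 = 0.

K has 7 vertices, 9 edges, 2 triangles.
rank ∂_0 = 0, rank ∂_1 = 5 ⇒ b_0 = 7 − 0 − 5 = 2; all invariant factors of ∂_1 are 1 so no torsion. So H_0 ≅ Z^2.
rank ∂_1 = 5, rank ∂_2 = 2 ⇒ b_1 = 9 − 5 − 2 = 2; all invariant factors of ∂_2 are 1 so no torsion. So H_1 ≅ Z^2.
rank ∂_2 = 2, rank ∂_3 = 0 ⇒ b_2 = 2 − 2 − 0 = 0. So H_2 ≅ 0.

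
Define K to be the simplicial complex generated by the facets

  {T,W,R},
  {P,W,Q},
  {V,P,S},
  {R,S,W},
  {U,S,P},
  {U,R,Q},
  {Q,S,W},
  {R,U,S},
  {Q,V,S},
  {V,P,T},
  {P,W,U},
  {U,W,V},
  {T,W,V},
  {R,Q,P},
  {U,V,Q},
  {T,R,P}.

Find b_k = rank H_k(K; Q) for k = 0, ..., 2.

K has 8 vertices, 24 edges, 16 triangles.
rank ∂_0 = 0, rank ∂_1 = 7 ⇒ b_0 = 8 − 0 − 7 = 1; all invariant factors of ∂_1 are 1 so no torsion. So H_0 ≅ Z.
rank ∂_1 = 7, rank ∂_2 = 15 ⇒ b_1 = 24 − 7 − 15 = 2; all invariant factors of ∂_2 are 1 so no torsion. So H_1 ≅ Z^2.
rank ∂_2 = 15, rank ∂_3 = 0 ⇒ b_2 = 16 − 15 − 0 = 1. So H_2 ≅ Z.

b_0 = 1, b_1 = 2, b_2 = 1.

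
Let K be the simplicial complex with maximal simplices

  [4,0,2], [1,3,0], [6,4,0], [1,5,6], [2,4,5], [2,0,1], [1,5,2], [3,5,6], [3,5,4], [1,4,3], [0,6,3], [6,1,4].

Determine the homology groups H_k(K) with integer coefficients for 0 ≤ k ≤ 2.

Order the vertices as 0 < 1 < 2 < 3 < 4 < 5 < 6. Listing each simplex with vertices in this order, K has dimension 2 with simplices:

  0-simplices (7): [0], [1], [2], [3], [4], [5], [6]
  1-simplices (18): [0,1], [0,2], [0,3], [0,4], [0,6], [1,2], [1,3], [1,4], [1,5], [1,6], [2,4], [2,5], [3,4], [3,5], [3,6], [4,5], [4,6], [5,6]
  2-simplices (12): [0,1,2], [0,1,3], [0,2,4], [0,3,6], [0,4,6], [1,2,5], [1,3,4], [1,4,6], [1,5,6], [2,4,5], [3,4,5], [3,5,6]

so the chain groups are C_0 ≅ Z^7, C_1 ≅ Z^18, C_2 ≅ Z^12.

Boundary ∂_1: C_1 → C_0 is given by ∂[p,q] = [q] − [p]. For instance
  ∂[0,3] = [3] − [0].
The resulting 7×18 matrix has rank 6, and its Smith normal form has invariant factors (1,1,1,1,1,1).

The boundary map ∂_2: C_2 → C_1 acts by ∂[p,q,r] = [q,r] − [p,r] + [p,q]. For instance
  ∂[0,2,4] = [2,4] − [0,4] + [0,2],
  ∂[0,1,3] = [1,3] − [0,3] + [0,1].
This gives a 18×12 integer matrix of rank 12; reducing to Smith normal form yields diagonal entries (1,1,1,1,1,1,1,1,1,1,1,2).

Now H_k = ker ∂_k / im ∂_{k+1}, so:

  H_0: rank C_0 − rank ∂_1 = 7 − 6 = 1, and the invariant factors of ∂_1 are all 1, so H_0 = Z.
  H_1: rank ker ∂_1 − rank ∂_2 = (18 − 6) − 12 = 0, and ∂_2 has invariant factor 2 > 1, so H_1 = Z/2.
  H_2: rank ker ∂_2 − rank ∂_3 = (12 − 12) − 0 = 0, and there is no ∂_3, so H_2 = 0.

As a check, the Euler characteristic is 7 − 18 + 12 = 1, which agrees with 1 − 0 + 0 = 1.
(K is a triangulation of the real projective plane RP^2.)

H_0 ≅ Z,  H_1 ≅ Z/2,  H_2 = 0.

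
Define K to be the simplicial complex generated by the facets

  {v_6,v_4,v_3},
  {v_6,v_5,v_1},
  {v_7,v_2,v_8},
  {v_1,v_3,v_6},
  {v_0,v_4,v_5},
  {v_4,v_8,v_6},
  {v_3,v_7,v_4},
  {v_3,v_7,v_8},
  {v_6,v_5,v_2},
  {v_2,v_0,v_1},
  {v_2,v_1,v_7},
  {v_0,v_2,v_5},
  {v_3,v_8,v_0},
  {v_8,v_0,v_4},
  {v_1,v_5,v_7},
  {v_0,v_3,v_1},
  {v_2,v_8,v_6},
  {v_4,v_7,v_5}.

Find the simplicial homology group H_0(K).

Order the vertices as v_0 < v_1 < v_2 < v_3 < v_4 < v_5 < v_6 < v_7 < v_8. Listing each simplex with vertices in this order, K has dimension 2 with simplices:

  0-simplices (9): [v_0], [v_1], [v_2], [v_3], [v_4], [v_5], [v_6], [v_7], [v_8]
  1-simplices (27): (27 of them)
  2-simplices (18): (18 of them)

Hence C_0 ≅ Z^9, C_1 ≅ Z^27, C_2 ≅ Z^18.

∂_1: C_1 → C_0 sends each edge [p,q] (with p < q) to q − p.
As a 9×27 matrix over Z this has rank 8, with invariant factors (1,1,1,1,1,1,1,1).

Boundary ∂_2: C_2 → C_1 sends each 2-simplex [p,q,r] to [q,r] − [p,r] + [p,q]. For instance
  ∂[v_4,v_5,v_7] = [v_5,v_7] − [v_4,v_7] + [v_4,v_5],
  ∂[v_0,v_4,v_5] = [v_4,v_5] − [v_0,v_5] + [v_0,v_4].
The resulting 27×18 matrix has rank 18, and its Smith normal form has invariant factors (1,1,1,1,1,1,1,1,1,1,1,1,1,1,1,1,1,2).

Now H_k = ker ∂_k / im ∂_{k+1}, so:

  H_0: rank C_0 − rank ∂_1 = 9 − 8 = 1, and the invariant factors of ∂_1 are all 1, so H_0 ≅ Z.

H_0 = Z.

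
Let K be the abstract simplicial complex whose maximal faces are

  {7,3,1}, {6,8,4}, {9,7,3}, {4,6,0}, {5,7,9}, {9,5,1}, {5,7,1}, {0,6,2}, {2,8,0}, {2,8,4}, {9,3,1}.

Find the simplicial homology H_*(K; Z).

We work with the vertex ordering 0 < 1 < 2 < 3 < 4 < 5 < 6 < 7 < 8 < 9. The simplices of K, each written with vertices in increasing order, are:

  0-simplices (10): [0], [1], [2], [3], [4], [5], [6], [7], [8], [9]
  1-simplices (19): [0,2], [0,4], [0,6], [0,8], [1,3], [1,5], [1,7], [1,9], [2,4], [2,6], [2,8], [3,7], [3,9], [4,6], [4,8], [5,7], [5,9], [6,8], [7,9]
  2-simplices (11): [0,2,6], [0,2,8], [0,4,6], [1,3,7], [1,3,9], [1,5,7], [1,5,9], [2,4,8], [3,7,9], [4,6,8], [5,7,9]

Hence C_0 ≅ Z^10, C_1 ≅ Z^19, C_2 ≅ Z^11.

∂_1: C_1 → C_0 is given by ∂[p,q] = [q] − [p].
As a 10×19 matrix over Z this has rank 8, with invariant factors (1,1,1,1,1,1,1,1).

∂_2: C_2 → C_1 maps a triangle to the signed sum of its edges. For instance
  ∂[0,2,6] = [2,6] − [0,6] + [0,2],
  ∂[1,3,7] = [3,7] − [1,7] + [1,3].
The 19×11 boundary matrix has rank 10 and Smith normal form diag(1,1,1,1,1,1,1,1,1,1).

From H_k ≅ ker(∂_k) / im(∂_{k+1}) we obtain:

  H_0: rank C_0 − rank ∂_1 = 10 − 8 = 2, and the invariant factors of ∂_1 are all 1, so H_0 = Z^2.
  H_1: rank ker ∂_1 − rank ∂_2 = (19 − 8) − 10 = 1, and the invariant factors of ∂_2 are all 1, so H_1 = Z.
  H_2: rank ker ∂_2 − rank ∂_3 = (11 − 10) − 0 = 1, and there is no ∂_3, so H_2 = Z.

As a check, the Euler characteristic is 10 − 19 + 11 = 2, which agrees with 2 − 1 + 1 = 2.

H_0 = Z^2,  H_1 = Z,  H_2 = Z.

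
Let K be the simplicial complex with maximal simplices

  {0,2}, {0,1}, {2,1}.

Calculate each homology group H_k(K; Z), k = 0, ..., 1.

Take the total order 0 < 1 < 2 on the vertex set. Then K (dimension 1) consists of the simplices:

  0-simplices (3): [0], [1], [2]
  1-simplices (3): [0,1], [0,2], [1,2]

Hence C_0 ≅ Z^3, C_1 ≅ Z^3.

The boundary map ∂_1: C_1 → C_0 sends each edge [p,q] (with p < q) to q − p. For instance
  ∂[0,2] = [2] − [0].
This gives a 3×3 integer matrix of rank 2; reducing to Smith normal form yields diagonal entries (1,1).

From H_k ≅ ker(∂_k) / im(∂_{k+1}) we obtain:

  H_0: rank C_0 − rank ∂_1 = 3 − 2 = 1, and the invariant factors of ∂_1 are all 1, so H_0 ≅ Z.
  H_1: rank ker ∂_1 − rank ∂_2 = (3 − 2) − 0 = 1, and there is no ∂_2, so H_1 ≅ Z.

H_0 = Z,  H_1 = Z.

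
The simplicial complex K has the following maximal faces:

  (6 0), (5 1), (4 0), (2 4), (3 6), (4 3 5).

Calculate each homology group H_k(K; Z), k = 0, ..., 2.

Take the total order 0 < 1 < 2 < 3 < 4 < 5 < 6 on the vertex set. Then K (dimension 2) consists of the simplices:

  0-simplices (7): [0], [1], [2], [3], [4], [5], [6]
  1-simplices (8): [0,4], [0,6], [1,5], [2,4], [3,4], [3,5], [3,6], [4,5]
  2-simplices (1): [3,4,5]

Hence C_0 ≅ Z^7, C_1 ≅ Z^8, C_2 ≅ Z^1.

Boundary ∂_1: C_1 → C_0 is given by ∂[p,q] = [q] − [p].
This gives a 7×8 integer matrix of rank 6; reducing to Smith normal form yields diagonal entries (1,1,1,1,1,1).

The boundary map ∂_2: C_2 → C_1 maps a triangle to the signed sum of its edges. For instance
  ∂[3,4,5] = [4,5] − [3,5] + [3,4].
As a 8×1 matrix over Z this has rank 1, with invariant factors (1).

Reading off H_k = ker ∂_k / im ∂_{k+1}:

  H_0: rank C_0 − rank ∂_1 = 7 − 6 = 1, and the invariant factors of ∂_1 are all 1, so H_0 ≅ Z.
  H_1: rank ker ∂_1 − rank ∂_2 = (8 − 6) − 1 = 1, and the invariant factors of ∂_2 are all 1, so H_1 ≅ Z.
  H_2: rank ker ∂_2 − rank ∂_3 = (1 − 1) − 0 = 0, and there is no ∂_3, so H_2 ≅ 0.

H_0 = Z,  H_1 = Z,  H_2 = 0.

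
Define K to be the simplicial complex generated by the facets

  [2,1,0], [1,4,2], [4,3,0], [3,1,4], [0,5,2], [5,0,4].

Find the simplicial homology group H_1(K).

Take the total order 0 < 1 < 2 < 3 < 4 < 5 on the vertex set. Then K (dimension 2) consists of the simplices:

  0-simplices (6): [0], [1], [2], [3], [4], [5]
  1-simplices (12): [0,1], [0,2], [0,3], [0,4], [0,5], [1,2], [1,3], [1,4], [2,4], [2,5], [3,4], [4,5]
  2-simplices (6): [0,1,2], [0,2,5], [0,3,4], [0,4,5], [1,2,4], [1,3,4]

Hence C_0 ≅ Z^6, C_1 ≅ Z^12, C_2 ≅ Z^6.

The boundary map ∂_1: C_1 → C_0 sends each edge [p,q] (with p < q) to q − p.
The 6×12 boundary matrix has rank 5 and Smith normal form diag(1,1,1,1,1).

Boundary ∂_2: C_2 → C_1 acts by ∂[p,q,r] = [q,r] − [p,r] + [p,q]. For instance
  ∂[1,3,4] = [3,4] − [1,4] + [1,3],
  ∂[0,4,5] = [4,5] − [0,5] + [0,4].
The resulting 12×6 matrix has rank 6, and its Smith normal form has invariant factors (1,1,1,1,1,1).

Computing H_k = (kernel of ∂_k) / (image of ∂_{k+1}):

  H_1: rank ker ∂_1 − rank ∂_2 = (12 − 5) − 6 = 1, and the invariant factors of ∂_2 are all 1, so H_1 ≅ Z.

H_1 = Z.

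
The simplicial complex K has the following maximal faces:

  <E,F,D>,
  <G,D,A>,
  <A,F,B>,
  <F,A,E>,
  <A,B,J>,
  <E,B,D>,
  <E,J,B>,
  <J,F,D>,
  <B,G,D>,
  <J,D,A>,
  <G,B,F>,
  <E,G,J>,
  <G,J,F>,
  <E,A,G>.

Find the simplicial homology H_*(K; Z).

H_0 = Z,  H_1 = Z^2,  H_2 = Z.

Fix the vertex order A < B < D < E < F < G < J and write every simplex with vertices in increasing order. Then dim K = 2 and the simplices of K are:

  0-simplices (7): A, B, D, E, F, G, J
  1-simplices (21): AB, AD, AE, AF, AG, AJ, BD, BE, BF, BG, BJ, DE, DF, DG, DJ, EF, EG, EJ, FG, FJ, GJ
  2-simplices (14): ABF, ABJ, ADG, ADJ, AEF, AEG, BDE, BDG, BEJ, BFG, DEF, DFJ, EGJ, FGJ

so the chain groups are C_0 ≅ Z^7, C_1 ≅ Z^21, C_2 ≅ Z^14.

The boundary map ∂_1: C_1 → C_0 sends each edge [p,q] (with p < q) to q − p. For instance
  ∂EJ = J − E.
This gives a 7×21 integer matrix of rank 6; reducing to Smith normal form yields diagonal entries (1,1,1,1,1,1).

Boundary ∂_2: C_2 → C_1 sends each 2-simplex [p,q,r] to [q,r] − [p,r] + [p,q]. For instance
  ∂BDG = DG − BG + BD,
  ∂FGJ = GJ − FJ + FG.
The 21×14 boundary matrix has rank 13 and Smith normal form diag(1,1,1,1,1,1,1,1,1,1,1,1,1).

Reading off H_k = ker ∂_k / im ∂_{k+1}:

  H_0: rank C_0 − rank ∂_1 = 7 − 6 = 1, and the invariant factors of ∂_1 are all 1, so H_0 = Z.
  H_1: rank ker ∂_1 − rank ∂_2 = (21 − 6) − 13 = 2, and the invariant factors of ∂_2 are all 1, so H_1 = Z^2.
  H_2: rank ker ∂_2 − rank ∂_3 = (14 − 13) − 0 = 1, and there is no ∂_3, so H_2 = Z.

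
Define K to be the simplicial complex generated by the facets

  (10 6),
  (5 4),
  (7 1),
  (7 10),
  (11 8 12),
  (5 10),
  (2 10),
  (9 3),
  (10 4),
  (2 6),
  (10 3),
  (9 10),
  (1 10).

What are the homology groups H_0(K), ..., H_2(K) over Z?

H_0 ≅ Z^2,  H_1 ≅ Z^4,  H_2 = 0.

Take the total order 1 < 2 < 3 < 4 < 5 < 6 < 7 < 8 < 9 < 10 < 11 < 12 on the vertex set. Then K (dimension 2) consists of the simplices:

  0-simplices (12): [1], [2], [3], [4], [5], [6], [7], [8], [9], [10], [11], [12]
  1-simplices (15): [1,7], [1,10], [2,6], [2,10], [3,9], [3,10], [4,5], [4,10], [5,10], [6,10], [7,10], [8,11], [8,12], [9,10], [11,12]
  2-simplices (1): [8,11,12]

Hence C_0 ≅ Z^12, C_1 ≅ Z^15, C_2 ≅ Z^1.

The boundary map ∂_1: C_1 → C_0 sends each edge [p,q] (with p < q) to q − p. For instance
  ∂[9,10] = [10] − [9].
As a 12×15 matrix over Z this has rank 10, with invariant factors (1,1,1,1,1,1,1,1,1,1).

∂_2: C_2 → C_1 maps a triangle to the signed sum of its edges. For instance
  ∂[8,11,12] = [11,12] − [8,12] + [8,11].
The 15×1 boundary matrix has rank 1 and Smith normal form diag(1).

Now H_k = ker ∂_k / im ∂_{k+1}, so:

  H_0: rank C_0 − rank ∂_1 = 12 − 10 = 2, and the invariant factors of ∂_1 are all 1, so H_0 = Z^2.
  H_1: rank ker ∂_1 − rank ∂_2 = (15 − 10) − 1 = 4, and the invariant factors of ∂_2 are all 1, so H_1 = Z^4.
  H_2: rank ker ∂_2 − rank ∂_3 = (1 − 1) − 0 = 0, and there is no ∂_3, so H_2 = 0.

(K is a triangulation of the disjoint union of a wedge of 4 circles and the 2-simplex.)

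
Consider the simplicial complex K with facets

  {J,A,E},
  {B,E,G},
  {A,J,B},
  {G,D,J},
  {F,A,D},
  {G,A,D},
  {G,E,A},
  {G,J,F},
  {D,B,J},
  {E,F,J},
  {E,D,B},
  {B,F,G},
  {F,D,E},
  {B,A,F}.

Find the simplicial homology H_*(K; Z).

We work with the vertex ordering A < B < D < E < F < G < J. The simplices of K, each written with vertices in increasing order, are:

  0-simplices (7): A, B, D, E, F, G, J
  1-simplices (21): AB, AD, AE, AF, AG, AJ, BD, BE, BF, BG, BJ, DE, DF, DG, DJ, EF, EG, EJ, FG, FJ, GJ
  2-simplices (14): ABF, ABJ, ADF, ADG, AEG, AEJ, BDE, BDJ, BEG, BFG, DEF, DGJ, EFJ, FGJ

so the chain groups are C_0 ≅ Z^7, C_1 ≅ Z^21, C_2 ≅ Z^14.

∂_1: C_1 → C_0 maps an edge to its endpoints' difference, ∂[p,q] = q − p. For instance
  ∂AE = E − A.
The 7×21 boundary matrix has rank 6 and Smith normal form diag(1,1,1,1,1,1).

∂_2: C_2 → C_1 acts by ∂[p,q,r] = [q,r] − [p,r] + [p,q]. For instance
  ∂ABJ = BJ − AJ + AB,
  ∂ADF = DF − AF + AD.
The 21×14 boundary matrix has rank 13 and Smith normal form diag(1,1,1,1,1,1,1,1,1,1,1,1,1).

Computing H_k = (kernel of ∂_k) / (image of ∂_{k+1}):

  H_0: rank C_0 − rank ∂_1 = 7 − 6 = 1, and the invariant factors of ∂_1 are all 1, so H_0 ≅ Z.
  H_1: rank ker ∂_1 − rank ∂_2 = (21 − 6) − 13 = 2, and the invariant factors of ∂_2 are all 1, so H_1 ≅ Z^2.
  H_2: rank ker ∂_2 − rank ∂_3 = (14 − 13) − 0 = 1, and there is no ∂_3, so H_2 ≅ Z.

As a check, the Euler characteristic is 7 − 21 + 14 = 0, which agrees with 1 − 2 + 1 = 0.
(K is a triangulation of the torus T^2.)

H_0 ≅ Z,  H_1 ≅ Z^2,  H_2 ≅ Z.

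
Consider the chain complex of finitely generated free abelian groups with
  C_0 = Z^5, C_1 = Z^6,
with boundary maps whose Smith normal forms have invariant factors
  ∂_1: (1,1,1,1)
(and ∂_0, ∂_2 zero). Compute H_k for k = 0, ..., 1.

H_0 ≅ Z,  H_1 ≅ Z^2.

H_0: b_0 = 5 − 0 − 4 = 1; torsion from ∂_1 factors > 1: none. So H_0 ≅ Z.
H_1: b_1 = 6 − 4 − 0 = 2; torsion from ∂_2 factors > 1: none. So H_1 ≅ Z^2.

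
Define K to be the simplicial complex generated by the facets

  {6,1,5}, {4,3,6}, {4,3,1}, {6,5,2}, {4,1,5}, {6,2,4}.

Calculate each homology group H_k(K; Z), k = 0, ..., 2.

Order the vertices as 1 < 2 < 3 < 4 < 5 < 6. Listing each simplex with vertices in this order, K has dimension 2 with simplices:

  0-simplices (6): [1], [2], [3], [4], [5], [6]
  1-simplices (12): [1,3], [1,4], [1,5], [1,6], [2,4], [2,5], [2,6], [3,4], [3,6], [4,5], [4,6], [5,6]
  2-simplices (6): [1,3,4], [1,4,5], [1,5,6], [2,4,6], [2,5,6], [3,4,6]

so the chain groups are C_0 ≅ Z^6, C_1 ≅ Z^12, C_2 ≅ Z^6.

Boundary ∂_1: C_1 → C_0 sends each edge [p,q] (with p < q) to q − p. For instance
  ∂[5,6] = [6] − [5].
The 6×12 boundary matrix has rank 5 and Smith normal form diag(1,1,1,1,1).

The boundary map ∂_2: C_2 → C_1 maps a triangle to the signed sum of its edges. For instance
  ∂[2,5,6] = [5,6] − [2,6] + [2,5],
  ∂[1,3,4] = [3,4] − [1,4] + [1,3].
This gives a 12×6 integer matrix of rank 6; reducing to Smith normal form yields diagonal entries (1,1,1,1,1,1).

From H_k ≅ ker(∂_k) / im(∂_{k+1}) we obtain:

  H_0: rank C_0 − rank ∂_1 = 6 − 5 = 1, and the invariant factors of ∂_1 are all 1, so H_0 ≅ Z.
  H_1: rank ker ∂_1 − rank ∂_2 = (12 − 5) − 6 = 1, and the invariant factors of ∂_2 are all 1, so H_1 ≅ Z.
  H_2: rank ker ∂_2 − rank ∂_3 = (6 − 6) − 0 = 0, and there is no ∂_3, so H_2 ≅ 0.

H_0 ≅ Z,  H_1 ≅ Z,  H_2 = 0.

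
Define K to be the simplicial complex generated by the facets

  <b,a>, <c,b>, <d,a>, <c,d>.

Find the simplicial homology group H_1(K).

We work with the vertex ordering a < b < c < d. The simplices of K, each written with vertices in increasing order, are:

  0-simplices (4): a, b, c, d
  1-simplices (4): ab, ad, bc, cd

so the chain groups are C_0 ≅ Z^4, C_1 ≅ Z^4.

The boundary map ∂_1: C_1 → C_0 maps an edge to its endpoints' difference, ∂[p,q] = q − p.
The resulting 4×4 matrix has rank 3, and its Smith normal form has invariant factors (1,1,1).

Computing H_k = (kernel of ∂_k) / (image of ∂_{k+1}):

  H_1: rank ker ∂_1 − rank ∂_2 = (4 − 3) − 0 = 1, and there is no ∂_2, so H_1 = Z.

H_1 ≅ Z.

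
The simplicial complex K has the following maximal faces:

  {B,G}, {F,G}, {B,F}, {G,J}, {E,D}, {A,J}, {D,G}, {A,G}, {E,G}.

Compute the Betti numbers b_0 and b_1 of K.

b_0 = 1, b_1 = 3.

We work with the vertex ordering A < B < D < E < F < G < J. The simplices of K, each written with vertices in increasing order, are:

  0-simplices (7): A, B, D, E, F, G, J
  1-simplices (9): AG, AJ, BF, BG, DE, DG, EG, FG, GJ

giving chain groups C_0 ≅ Z^7, C_1 ≅ Z^9.

∂_1: C_1 → C_0 sends each edge [p,q] (with p < q) to q − p.
As a 7×9 matrix over Z this has rank 6, with invariant factors (1,1,1,1,1,1).

Reading off H_k = ker ∂_k / im ∂_{k+1}:

  H_0: rank C_0 − rank ∂_1 = 7 − 6 = 1, and the invariant factors of ∂_1 are all 1, so H_0 ≅ Z.
  H_1: rank ker ∂_1 − rank ∂_2 = (9 − 6) − 0 = 3, and there is no ∂_2, so H_1 ≅ Z^3.

(K is a triangulation of a wedge of 3 circles.)

Hence the Betti numbers are b_0 = 1, b_1 = 3.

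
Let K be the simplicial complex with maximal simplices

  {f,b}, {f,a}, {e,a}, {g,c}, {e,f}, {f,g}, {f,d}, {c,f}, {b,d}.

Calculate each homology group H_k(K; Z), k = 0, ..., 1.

H_0 ≅ Z,  H_1 ≅ Z^3.

Order the vertices as a < b < c < d < e < f < g. Listing each simplex with vertices in this order, K has dimension 1 with simplices:

  0-simplices (7): a, b, c, d, e, f, g
  1-simplices (9): ae, af, bd, bf, cf, cg, df, ef, fg

Hence C_0 ≅ Z^7, C_1 ≅ Z^9.

∂_1: C_1 → C_0 sends each edge [p,q] (with p < q) to q − p.
The 7×9 boundary matrix has rank 6 and Smith normal form diag(1,1,1,1,1,1).

From H_k ≅ ker(∂_k) / im(∂_{k+1}) we obtain:

  H_0: rank C_0 − rank ∂_1 = 7 − 6 = 1, and the invariant factors of ∂_1 are all 1, so H_0 ≅ Z.
  H_1: rank ker ∂_1 − rank ∂_2 = (9 − 6) − 0 = 3, and there is no ∂_2, so H_1 ≅ Z^3.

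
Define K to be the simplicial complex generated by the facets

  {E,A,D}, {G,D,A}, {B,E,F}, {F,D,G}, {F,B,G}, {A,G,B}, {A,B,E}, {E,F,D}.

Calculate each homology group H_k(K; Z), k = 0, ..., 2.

Take the total order A < B < D < E < F < G on the vertex set. Then K (dimension 2) consists of the simplices:

  0-simplices (6): A, B, D, E, F, G
  1-simplices (12): AB, AD, AE, AG, BE, BF, BG, DE, DF, DG, EF, FG
  2-simplices (8): ABE, ABG, ADE, ADG, BEF, BFG, DEF, DFG

so the chain groups are C_0 ≅ Z^6, C_1 ≅ Z^12, C_2 ≅ Z^8.

∂_1: C_1 → C_0 is given by ∂[p,q] = [q] − [p]. For instance
  ∂AG = G − A.
This gives a 6×12 integer matrix of rank 5; reducing to Smith normal form yields diagonal entries (1,1,1,1,1).

∂_2: C_2 → C_1 acts by ∂[p,q,r] = [q,r] − [p,r] + [p,q]. For instance
  ∂DEF = EF − DF + DE,
  ∂ABE = BE − AE + AB.
The 12×8 boundary matrix has rank 7 and Smith normal form diag(1,1,1,1,1,1,1).

From H_k ≅ ker(∂_k) / im(∂_{k+1}) we obtain:

  H_0: rank C_0 − rank ∂_1 = 6 − 5 = 1, and the invariant factors of ∂_1 are all 1, so H_0 ≅ Z.
  H_1: rank ker ∂_1 − rank ∂_2 = (12 − 5) − 7 = 0, and the invariant factors of ∂_2 are all 1, so H_1 ≅ 0.
  H_2: rank ker ∂_2 − rank ∂_3 = (8 − 7) − 0 = 1, and there is no ∂_3, so H_2 ≅ Z.

As a check, the Euler characteristic is 6 − 12 + 8 = 2, which agrees with 1 − 0 + 1 = 2.

H_0 ≅ Z,  H_1 = 0,  H_2 ≅ Z.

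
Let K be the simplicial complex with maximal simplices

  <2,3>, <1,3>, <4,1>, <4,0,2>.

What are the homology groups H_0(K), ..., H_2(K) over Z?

H_0 = Z,  H_1 = Z,  H_2 = 0.

We work with the vertex ordering 0 < 1 < 2 < 3 < 4. The simplices of K, each written with vertices in increasing order, are:

  0-simplices (5): [0], [1], [2], [3], [4]
  1-simplices (6): [0,2], [0,4], [1,3], [1,4], [2,3], [2,4]
  2-simplices (1): [0,2,4]

Hence C_0 ≅ Z^5, C_1 ≅ Z^6, C_2 ≅ Z^1.

Boundary ∂_1: C_1 → C_0 maps an edge to its endpoints' difference, ∂[p,q] = q − p.
As a 5×6 matrix over Z this has rank 4, with invariant factors (1,1,1,1).

Boundary ∂_2: C_2 → C_1 maps a triangle to the signed sum of its edges. For instance
  ∂[0,2,4] = [2,4] − [0,4] + [0,2].
As a 6×1 matrix over Z this has rank 1, with invariant factors (1).

Reading off H_k = ker ∂_k / im ∂_{k+1}:

  H_0: rank C_0 − rank ∂_1 = 5 − 4 = 1, and the invariant factors of ∂_1 are all 1, so H_0 = Z.
  H_1: rank ker ∂_1 − rank ∂_2 = (6 − 4) − 1 = 1, and the invariant factors of ∂_2 are all 1, so H_1 = Z.
  H_2: rank ker ∂_2 − rank ∂_3 = (1 − 1) − 0 = 0, and there is no ∂_3, so H_2 = 0.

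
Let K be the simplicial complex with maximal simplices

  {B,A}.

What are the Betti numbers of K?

b_0 = 1, b_1 = 0.

K has 2 vertices, 1 edge.
rank ∂_0 = 0, rank ∂_1 = 1 ⇒ b_0 = 2 − 0 − 1 = 1; all invariant factors of ∂_1 are 1 so no torsion. So H_0 = Z.
rank ∂_1 = 1, rank ∂_2 = 0 ⇒ b_1 = 1 − 1 − 0 = 0. So H_1 = 0.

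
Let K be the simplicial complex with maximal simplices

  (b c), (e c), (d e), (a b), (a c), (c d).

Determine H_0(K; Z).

H_0 ≅ Z.

Take the total order a < b < c < d < e on the vertex set. Then K (dimension 1) consists of the simplices:

  0-simplices (5): a, b, c, d, e
  1-simplices (6): ab, ac, bc, cd, ce, de

giving chain groups C_0 ≅ Z^5, C_1 ≅ Z^6.

∂_1: C_1 → C_0 is given by ∂[p,q] = [q] − [p].
The resulting 5×6 matrix has rank 4, and its Smith normal form has invariant factors (1,1,1,1).

From H_k ≅ ker(∂_k) / im(∂_{k+1}) we obtain:

  H_0: rank C_0 − rank ∂_1 = 5 − 4 = 1, and the invariant factors of ∂_1 are all 1, so H_0 ≅ Z.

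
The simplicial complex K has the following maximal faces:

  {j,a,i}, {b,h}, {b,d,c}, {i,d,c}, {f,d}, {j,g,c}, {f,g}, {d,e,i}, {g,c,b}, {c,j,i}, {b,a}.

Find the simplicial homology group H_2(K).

Order the vertices as a < b < c < d < e < f < g < h < i < j. Listing each simplex with vertices in this order, K has dimension 2 with simplices:

  0-simplices (10): a, b, c, d, e, f, g, h, i, j
  1-simplices (18): ab, ai, aj, bc, bd, bg, bh, cd, cg, ci, cj, de, df, di, ei, fg, gj, ij
  2-simplices (7): aij, bcd, bcg, cdi, cgj, cij, dei

Hence C_0 ≅ Z^10, C_1 ≅ Z^18, C_2 ≅ Z^7.

∂_1: C_1 → C_0 maps an edge to its endpoints' difference, ∂[p,q] = q − p. For instance
  ∂aj = j − a.
This gives a 10×18 integer matrix of rank 9; reducing to Smith normal form yields diagonal entries (1,1,1,1,1,1,1,1,1).

∂_2: C_2 → C_1 sends each 2-simplex [p,q,r] to [q,r] − [p,r] + [p,q]. For instance
  ∂bcg = cg − bg + bc,
  ∂aij = ij − aj + ai.
The 18×7 boundary matrix has rank 7 and Smith normal form diag(1,1,1,1,1,1,1).

From H_k ≅ ker(∂_k) / im(∂_{k+1}) we obtain:

  H_2: rank ker ∂_2 − rank ∂_3 = (7 − 7) − 0 = 0, and there is no ∂_3, so H_2 = 0.

H_2 ≅ 0.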